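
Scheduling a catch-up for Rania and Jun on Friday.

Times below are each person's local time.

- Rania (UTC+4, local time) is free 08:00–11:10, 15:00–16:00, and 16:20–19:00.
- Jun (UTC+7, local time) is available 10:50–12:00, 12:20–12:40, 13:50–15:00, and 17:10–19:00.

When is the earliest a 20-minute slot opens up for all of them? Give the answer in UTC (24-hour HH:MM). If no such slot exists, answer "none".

Rania → UTC: 04:00–07:10, 11:00–12:00, 12:20–15:00.
Jun → UTC: 03:50–05:00, 05:20–05:40, 06:50–08:00, 10:10–12:00.
Rania ∩ Jun: 04:00–05:00, 05:20–05:40, 06:50–07:10, 11:00–12:00.
Windows ≥ 20 min: 04:00–05:00, 05:20–05:40, 06:50–07:10, 11:00–12:00.
Earliest such window starts at 04:00.

04:00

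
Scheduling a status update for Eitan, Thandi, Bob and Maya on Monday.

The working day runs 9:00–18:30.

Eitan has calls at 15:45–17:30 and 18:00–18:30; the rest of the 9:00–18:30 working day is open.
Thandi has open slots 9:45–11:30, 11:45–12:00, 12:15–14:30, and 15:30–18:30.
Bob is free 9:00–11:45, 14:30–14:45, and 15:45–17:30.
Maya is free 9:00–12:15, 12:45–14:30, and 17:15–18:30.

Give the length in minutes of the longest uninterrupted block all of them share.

Eitan free within 09:00–18:30: 09:00–15:45, 17:30–18:00.
Eitan ∩ Thandi: 09:45–11:30, 11:45–12:00, 12:15–14:30, 15:30–15:45, 17:30–18:00.
Eitan ∩ Thandi ∩ Bob: 09:45–11:30.
Eitan ∩ Thandi ∩ Bob ∩ Maya: 09:45–11:30.
Single common window of 105 minutes.

105 minutes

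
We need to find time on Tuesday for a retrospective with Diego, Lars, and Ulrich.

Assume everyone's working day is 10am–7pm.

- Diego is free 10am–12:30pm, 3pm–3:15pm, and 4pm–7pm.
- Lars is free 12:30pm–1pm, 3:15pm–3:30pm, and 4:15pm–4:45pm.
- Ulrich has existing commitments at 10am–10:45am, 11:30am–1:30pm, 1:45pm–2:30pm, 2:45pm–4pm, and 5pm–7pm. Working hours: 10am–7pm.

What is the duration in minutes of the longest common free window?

30 minutes

Ulrich free within 10:00–19:00: 10:45–11:30, 13:30–13:45, 14:30–14:45, 16:00–17:00.
Diego ∩ Lars: 16:15–16:45.
Diego ∩ Lars ∩ Ulrich: 16:15–16:45.
Single common window of 30 minutes.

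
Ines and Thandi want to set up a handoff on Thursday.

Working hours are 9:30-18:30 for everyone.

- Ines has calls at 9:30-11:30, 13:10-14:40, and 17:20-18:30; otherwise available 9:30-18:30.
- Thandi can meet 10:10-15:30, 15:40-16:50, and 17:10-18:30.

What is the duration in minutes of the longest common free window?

100 minutes

Ines free within 09:30–18:30: 11:30–13:10, 14:40–17:20.
Ines ∩ Thandi: 11:30–13:10, 14:40–15:30, 15:40–16:50, 17:10–17:20.
Common window lengths: 100, 50, 70, 10 min; longest is 100.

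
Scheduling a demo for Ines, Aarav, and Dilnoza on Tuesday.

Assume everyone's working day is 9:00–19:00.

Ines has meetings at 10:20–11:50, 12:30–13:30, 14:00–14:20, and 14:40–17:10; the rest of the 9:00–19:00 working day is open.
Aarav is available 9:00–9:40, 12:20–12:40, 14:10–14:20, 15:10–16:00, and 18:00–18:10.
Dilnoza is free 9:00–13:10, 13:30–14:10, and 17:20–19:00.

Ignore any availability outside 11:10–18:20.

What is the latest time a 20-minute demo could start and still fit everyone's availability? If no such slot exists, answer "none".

none

Ines free within 09:00–19:00: 09:00–10:20, 11:50–12:30, 13:30–14:00, 14:20–14:40, 17:10–19:00.
Ines ∩ Aarav: 09:00–09:40, 12:20–12:30, 18:00–18:10.
Ines ∩ Aarav ∩ Dilnoza: 09:00–09:40, 12:20–12:30, 18:00–18:10.
Restricted to 11:10–18:20: 12:20–12:30, 18:00–18:10.
Windows ≥ 20 min: (none).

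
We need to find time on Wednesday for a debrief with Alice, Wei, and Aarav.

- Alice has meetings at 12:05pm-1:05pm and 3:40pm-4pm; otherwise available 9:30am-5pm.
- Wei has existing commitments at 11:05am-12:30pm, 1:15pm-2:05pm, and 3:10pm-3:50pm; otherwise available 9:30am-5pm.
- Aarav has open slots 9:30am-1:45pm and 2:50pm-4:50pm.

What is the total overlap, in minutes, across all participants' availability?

Alice free within 09:30–17:00: 09:30–12:05, 13:05–15:40, 16:00–17:00.
Wei free within 09:30–17:00: 09:30–11:05, 12:30–13:15, 14:05–15:10, 15:50–17:00.
Alice ∩ Wei: 09:30–11:05, 13:05–13:15, 14:05–15:10, 16:00–17:00.
Alice ∩ Wei ∩ Aarav: 09:30–11:05, 13:05–13:15, 14:50–15:10, 16:00–16:50.
Total common minutes: 95 + 10 + 20 + 50 = 175.

175 minutes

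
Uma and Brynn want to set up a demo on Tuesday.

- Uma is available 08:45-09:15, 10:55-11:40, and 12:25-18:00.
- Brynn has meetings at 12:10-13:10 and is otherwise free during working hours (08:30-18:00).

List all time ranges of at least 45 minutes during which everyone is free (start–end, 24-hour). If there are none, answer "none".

Brynn free within 08:30–18:00: 08:30–12:10, 13:10–18:00.
Uma ∩ Brynn: 08:45–09:15, 10:55–11:40, 13:10–18:00.
Windows ≥ 45 min: 10:55–11:40, 13:10–18:00.

10:55–11:40, 13:10–18:00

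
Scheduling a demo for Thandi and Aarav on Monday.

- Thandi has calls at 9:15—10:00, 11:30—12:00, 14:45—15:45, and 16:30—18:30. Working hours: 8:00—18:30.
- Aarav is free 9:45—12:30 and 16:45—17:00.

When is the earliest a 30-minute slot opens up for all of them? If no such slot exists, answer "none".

Thandi free within 08:00–18:30: 08:00–09:15, 10:00–11:30, 12:00–14:45, 15:45–16:30.
Thandi ∩ Aarav: 10:00–11:30, 12:00–12:30.
Windows ≥ 30 min: 10:00–11:30, 12:00–12:30.
Earliest such window starts at 10:00.

10:00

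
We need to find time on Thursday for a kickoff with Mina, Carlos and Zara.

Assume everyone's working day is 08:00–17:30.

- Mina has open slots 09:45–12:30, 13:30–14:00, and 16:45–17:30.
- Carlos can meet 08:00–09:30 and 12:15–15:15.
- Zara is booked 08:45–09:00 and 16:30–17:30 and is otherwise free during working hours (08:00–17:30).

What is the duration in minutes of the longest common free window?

Zara free within 08:00–17:30: 08:00–08:45, 09:00–16:30.
Mina ∩ Carlos: 12:15–12:30, 13:30–14:00.
Mina ∩ Carlos ∩ Zara: 12:15–12:30, 13:30–14:00.
Common window lengths: 15, 30 min; longest is 30.

30 minutes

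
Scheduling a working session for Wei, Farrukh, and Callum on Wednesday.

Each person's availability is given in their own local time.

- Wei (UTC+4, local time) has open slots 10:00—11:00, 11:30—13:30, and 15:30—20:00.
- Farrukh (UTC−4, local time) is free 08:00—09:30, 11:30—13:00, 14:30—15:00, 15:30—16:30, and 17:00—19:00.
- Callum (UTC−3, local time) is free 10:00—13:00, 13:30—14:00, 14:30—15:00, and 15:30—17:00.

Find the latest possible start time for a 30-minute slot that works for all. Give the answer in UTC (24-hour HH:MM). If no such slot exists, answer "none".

Wei → UTC: 06:00–07:00, 07:30–09:30, 11:30–16:00.
Farrukh → UTC: 12:00–13:30, 15:30–17:00, 18:30–19:00, 19:30–20:30, 21:00–23:00.
Callum → UTC: 13:00–16:00, 16:30–17:00, 17:30–18:00, 18:30–20:00.
Wei ∩ Farrukh: 12:00–13:30, 15:30–16:00.
Wei ∩ Farrukh ∩ Callum: 13:00–13:30, 15:30–16:00.
Windows ≥ 30 min: 13:00–13:30, 15:30–16:00.
Latest start in the last window 15:30–16:00 is 16:00 − 30 min = 15:30.

15:30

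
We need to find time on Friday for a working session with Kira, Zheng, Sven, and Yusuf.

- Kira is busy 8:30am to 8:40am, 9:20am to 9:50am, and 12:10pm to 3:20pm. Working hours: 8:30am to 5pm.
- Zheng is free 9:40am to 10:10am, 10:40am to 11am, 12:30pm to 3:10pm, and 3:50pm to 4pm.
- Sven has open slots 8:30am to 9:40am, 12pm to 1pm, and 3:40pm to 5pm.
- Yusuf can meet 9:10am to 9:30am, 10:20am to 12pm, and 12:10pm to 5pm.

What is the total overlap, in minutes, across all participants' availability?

10 minutes

Kira free within 08:30–17:00: 08:40–09:20, 09:50–12:10, 15:20–17:00.
Kira ∩ Zheng: 09:50–10:10, 10:40–11:00, 15:50–16:00.
Kira ∩ Zheng ∩ Sven: 15:50–16:00.
Kira ∩ Zheng ∩ Sven ∩ Yusuf: 15:50–16:00.
Total common minutes: 10.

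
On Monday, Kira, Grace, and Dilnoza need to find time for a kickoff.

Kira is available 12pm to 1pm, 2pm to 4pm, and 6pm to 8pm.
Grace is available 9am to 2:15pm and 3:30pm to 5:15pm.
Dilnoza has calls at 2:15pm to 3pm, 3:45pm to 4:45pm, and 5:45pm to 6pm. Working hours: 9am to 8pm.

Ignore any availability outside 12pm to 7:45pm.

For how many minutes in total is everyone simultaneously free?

90 minutes

Dilnoza free within 09:00–20:00: 09:00–14:15, 15:00–15:45, 16:45–17:45, 18:00–20:00.
Kira ∩ Grace: 12:00–13:00, 14:00–14:15, 15:30–16:00.
Kira ∩ Grace ∩ Dilnoza: 12:00–13:00, 14:00–14:15, 15:30–15:45.
Restricted to 12:00–19:45: 12:00–13:00, 14:00–14:15, 15:30–15:45.
Total common minutes: 60 + 15 + 15 = 90.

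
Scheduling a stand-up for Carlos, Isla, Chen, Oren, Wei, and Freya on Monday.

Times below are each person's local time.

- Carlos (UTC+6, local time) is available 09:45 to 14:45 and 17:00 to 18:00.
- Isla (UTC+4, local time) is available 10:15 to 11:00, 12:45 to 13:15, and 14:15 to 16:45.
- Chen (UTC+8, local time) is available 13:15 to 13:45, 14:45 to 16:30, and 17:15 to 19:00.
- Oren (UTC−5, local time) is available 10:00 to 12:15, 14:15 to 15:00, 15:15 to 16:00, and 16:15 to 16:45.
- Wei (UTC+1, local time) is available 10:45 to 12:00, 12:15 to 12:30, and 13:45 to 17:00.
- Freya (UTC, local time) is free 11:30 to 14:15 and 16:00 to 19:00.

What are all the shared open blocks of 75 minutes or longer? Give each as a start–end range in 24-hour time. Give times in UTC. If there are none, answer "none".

none

Carlos → UTC: 03:45–08:45, 11:00–12:00.
Isla → UTC: 06:15–07:00, 08:45–09:15, 10:15–12:45.
Chen → UTC: 05:15–05:45, 06:45–08:30, 09:15–11:00.
Oren → UTC: 15:00–17:15, 19:15–20:00, 20:15–21:00, 21:15–21:45.
Wei → UTC: 09:45–11:00, 11:15–11:30, 12:45–16:00.
Freya → UTC: 11:30–14:15, 16:00–19:00.
Carlos ∩ Isla: 06:15–07:00, 11:00–12:00.
Carlos ∩ Isla ∩ Chen: 06:45–07:00.
Carlos ∩ Isla ∩ Chen ∩ Oren: (none).
Carlos ∩ Isla ∩ Chen ∩ Oren ∩ Wei: (none).
Carlos ∩ Isla ∩ Chen ∩ Oren ∩ Wei ∩ Freya: (none).
Windows ≥ 75 min: (none).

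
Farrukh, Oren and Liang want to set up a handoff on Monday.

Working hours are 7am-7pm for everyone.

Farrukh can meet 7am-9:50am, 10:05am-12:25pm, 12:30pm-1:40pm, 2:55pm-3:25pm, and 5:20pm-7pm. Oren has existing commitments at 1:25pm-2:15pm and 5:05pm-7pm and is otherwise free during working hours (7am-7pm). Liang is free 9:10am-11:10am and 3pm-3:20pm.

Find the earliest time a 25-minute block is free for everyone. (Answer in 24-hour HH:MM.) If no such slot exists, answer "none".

09:10

Oren free within 07:00–19:00: 07:00–13:25, 14:15–17:05.
Farrukh ∩ Oren: 07:00–09:50, 10:05–12:25, 12:30–13:25, 14:55–15:25.
Farrukh ∩ Oren ∩ Liang: 09:10–09:50, 10:05–11:10, 15:00–15:20.
Windows ≥ 25 min: 09:10–09:50, 10:05–11:10.
Earliest such window starts at 09:10.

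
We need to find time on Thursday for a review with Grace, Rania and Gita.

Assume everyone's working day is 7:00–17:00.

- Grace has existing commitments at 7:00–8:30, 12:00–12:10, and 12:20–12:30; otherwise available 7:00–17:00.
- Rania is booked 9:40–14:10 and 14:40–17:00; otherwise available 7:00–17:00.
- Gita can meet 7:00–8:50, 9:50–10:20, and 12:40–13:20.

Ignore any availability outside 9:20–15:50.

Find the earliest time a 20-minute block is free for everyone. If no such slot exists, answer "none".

none

Grace free within 07:00–17:00: 08:30–12:00, 12:10–12:20, 12:30–17:00.
Rania free within 07:00–17:00: 07:00–09:40, 14:10–14:40.
Grace ∩ Rania: 08:30–09:40, 14:10–14:40.
Grace ∩ Rania ∩ Gita: 08:30–08:50.
Restricted to 09:20–15:50: (none).
Windows ≥ 20 min: (none).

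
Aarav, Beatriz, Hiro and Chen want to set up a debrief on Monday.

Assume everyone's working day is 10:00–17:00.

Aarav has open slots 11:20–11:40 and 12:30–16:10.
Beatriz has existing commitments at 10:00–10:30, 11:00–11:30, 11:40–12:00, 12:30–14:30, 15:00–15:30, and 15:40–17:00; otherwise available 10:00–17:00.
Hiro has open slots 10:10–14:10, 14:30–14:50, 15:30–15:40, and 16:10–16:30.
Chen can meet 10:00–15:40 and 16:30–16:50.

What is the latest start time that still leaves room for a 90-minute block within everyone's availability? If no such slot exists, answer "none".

Beatriz free within 10:00–17:00: 10:30–11:00, 11:30–11:40, 12:00–12:30, 14:30–15:00, 15:30–15:40.
Aarav ∩ Beatriz: 11:30–11:40, 14:30–15:00, 15:30–15:40.
Aarav ∩ Beatriz ∩ Hiro: 11:30–11:40, 14:30–14:50, 15:30–15:40.
Aarav ∩ Beatriz ∩ Hiro ∩ Chen: 11:30–11:40, 14:30–14:50, 15:30–15:40.
Windows ≥ 90 min: (none).

none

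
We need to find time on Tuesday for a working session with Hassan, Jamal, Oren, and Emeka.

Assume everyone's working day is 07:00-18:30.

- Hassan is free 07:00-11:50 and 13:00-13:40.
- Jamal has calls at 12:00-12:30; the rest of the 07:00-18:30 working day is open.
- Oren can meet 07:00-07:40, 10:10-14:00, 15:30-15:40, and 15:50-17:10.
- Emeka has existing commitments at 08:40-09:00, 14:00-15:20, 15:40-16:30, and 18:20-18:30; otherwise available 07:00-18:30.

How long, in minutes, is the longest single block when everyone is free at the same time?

100 minutes

Jamal free within 07:00–18:30: 07:00–12:00, 12:30–18:30.
Emeka free within 07:00–18:30: 07:00–08:40, 09:00–14:00, 15:20–15:40, 16:30–18:20.
Hassan ∩ Jamal: 07:00–11:50, 13:00–13:40.
Hassan ∩ Jamal ∩ Oren: 07:00–07:40, 10:10–11:50, 13:00–13:40.
Hassan ∩ Jamal ∩ Oren ∩ Emeka: 07:00–07:40, 10:10–11:50, 13:00–13:40.
Common window lengths: 40, 100, 40 min; longest is 100.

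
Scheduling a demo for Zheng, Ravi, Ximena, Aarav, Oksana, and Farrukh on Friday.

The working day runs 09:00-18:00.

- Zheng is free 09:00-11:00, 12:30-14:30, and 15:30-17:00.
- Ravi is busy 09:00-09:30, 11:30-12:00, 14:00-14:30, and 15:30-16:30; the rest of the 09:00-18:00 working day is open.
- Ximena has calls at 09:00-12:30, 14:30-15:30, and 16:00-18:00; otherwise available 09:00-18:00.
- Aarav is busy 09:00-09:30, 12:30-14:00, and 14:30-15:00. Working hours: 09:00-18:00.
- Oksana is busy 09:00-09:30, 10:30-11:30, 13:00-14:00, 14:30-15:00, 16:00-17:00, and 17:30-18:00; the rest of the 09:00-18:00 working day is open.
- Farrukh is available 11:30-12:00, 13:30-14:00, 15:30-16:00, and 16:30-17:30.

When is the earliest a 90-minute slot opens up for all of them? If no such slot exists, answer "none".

none

Ravi free within 09:00–18:00: 09:30–11:30, 12:00–14:00, 14:30–15:30, 16:30–18:00.
Ximena free within 09:00–18:00: 12:30–14:30, 15:30–16:00.
Aarav free within 09:00–18:00: 09:30–12:30, 14:00–14:30, 15:00–18:00.
Oksana free within 09:00–18:00: 09:30–10:30, 11:30–13:00, 14:00–14:30, 15:00–16:00, 17:00–17:30.
Zheng ∩ Ravi: 09:30–11:00, 12:30–14:00, 16:30–17:00.
Zheng ∩ Ravi ∩ Ximena: 12:30–14:00.
Zheng ∩ Ravi ∩ Ximena ∩ Aarav: (none).
Zheng ∩ Ravi ∩ Ximena ∩ Aarav ∩ Oksana: (none).
Zheng ∩ Ravi ∩ Ximena ∩ Aarav ∩ Oksana ∩ Farrukh: (none).
Windows ≥ 90 min: (none).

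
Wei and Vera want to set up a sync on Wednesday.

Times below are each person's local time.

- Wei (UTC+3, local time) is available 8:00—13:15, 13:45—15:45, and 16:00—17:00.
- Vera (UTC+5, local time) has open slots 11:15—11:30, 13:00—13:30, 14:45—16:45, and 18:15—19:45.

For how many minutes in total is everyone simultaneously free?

180 minutes

Wei → UTC: 05:00–10:15, 10:45–12:45, 13:00–14:00.
Vera → UTC: 06:15–06:30, 08:00–08:30, 09:45–11:45, 13:15–14:45.
Wei ∩ Vera: 06:15–06:30, 08:00–08:30, 09:45–10:15, 10:45–11:45, 13:15–14:00.
Total common minutes: 15 + 30 + 30 + 60 + 45 = 180.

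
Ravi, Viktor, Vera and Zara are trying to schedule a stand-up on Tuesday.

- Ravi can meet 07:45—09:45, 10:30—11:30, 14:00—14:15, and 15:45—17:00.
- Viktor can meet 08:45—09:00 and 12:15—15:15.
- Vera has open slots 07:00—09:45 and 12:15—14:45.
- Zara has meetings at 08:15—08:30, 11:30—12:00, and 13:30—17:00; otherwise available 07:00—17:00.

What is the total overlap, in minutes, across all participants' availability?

Zara free within 07:00–17:00: 07:00–08:15, 08:30–11:30, 12:00–13:30.
Ravi ∩ Viktor: 08:45–09:00, 14:00–14:15.
Ravi ∩ Viktor ∩ Vera: 08:45–09:00, 14:00–14:15.
Ravi ∩ Viktor ∩ Vera ∩ Zara: 08:45–09:00.
Total common minutes: 15.

15 minutes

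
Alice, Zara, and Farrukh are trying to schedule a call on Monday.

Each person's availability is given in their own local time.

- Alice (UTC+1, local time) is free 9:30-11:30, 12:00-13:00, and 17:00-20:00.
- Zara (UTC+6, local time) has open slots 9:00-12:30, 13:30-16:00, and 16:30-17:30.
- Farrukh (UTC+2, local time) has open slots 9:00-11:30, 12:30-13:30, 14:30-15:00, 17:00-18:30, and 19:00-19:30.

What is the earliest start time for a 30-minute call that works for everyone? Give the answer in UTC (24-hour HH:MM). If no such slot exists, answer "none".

Alice → UTC: 08:30–10:30, 11:00–12:00, 16:00–19:00.
Zara → UTC: 03:00–06:30, 07:30–10:00, 10:30–11:30.
Farrukh → UTC: 07:00–09:30, 10:30–11:30, 12:30–13:00, 15:00–16:30, 17:00–17:30.
Alice ∩ Zara: 08:30–10:00, 11:00–11:30.
Alice ∩ Zara ∩ Farrukh: 08:30–09:30, 11:00–11:30.
Windows ≥ 30 min: 08:30–09:30, 11:00–11:30.
Earliest such window starts at 08:30.

08:30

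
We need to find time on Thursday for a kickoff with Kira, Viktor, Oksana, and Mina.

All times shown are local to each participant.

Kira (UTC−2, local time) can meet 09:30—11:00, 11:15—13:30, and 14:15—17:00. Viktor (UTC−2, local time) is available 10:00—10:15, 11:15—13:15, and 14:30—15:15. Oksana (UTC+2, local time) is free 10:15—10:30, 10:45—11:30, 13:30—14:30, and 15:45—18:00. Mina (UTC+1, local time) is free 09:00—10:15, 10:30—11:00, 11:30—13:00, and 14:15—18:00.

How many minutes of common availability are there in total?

90 minutes

Kira → UTC: 11:30–13:00, 13:15–15:30, 16:15–19:00.
Viktor → UTC: 12:00–12:15, 13:15–15:15, 16:30–17:15.
Oksana → UTC: 08:15–08:30, 08:45–09:30, 11:30–12:30, 13:45–16:00.
Mina → UTC: 08:00–09:15, 09:30–10:00, 10:30–12:00, 13:15–17:00.
Kira ∩ Viktor: 12:00–12:15, 13:15–15:15, 16:30–17:15.
Kira ∩ Viktor ∩ Oksana: 12:00–12:15, 13:45–15:15.
Kira ∩ Viktor ∩ Oksana ∩ Mina: 13:45–15:15.
Total common minutes: 90.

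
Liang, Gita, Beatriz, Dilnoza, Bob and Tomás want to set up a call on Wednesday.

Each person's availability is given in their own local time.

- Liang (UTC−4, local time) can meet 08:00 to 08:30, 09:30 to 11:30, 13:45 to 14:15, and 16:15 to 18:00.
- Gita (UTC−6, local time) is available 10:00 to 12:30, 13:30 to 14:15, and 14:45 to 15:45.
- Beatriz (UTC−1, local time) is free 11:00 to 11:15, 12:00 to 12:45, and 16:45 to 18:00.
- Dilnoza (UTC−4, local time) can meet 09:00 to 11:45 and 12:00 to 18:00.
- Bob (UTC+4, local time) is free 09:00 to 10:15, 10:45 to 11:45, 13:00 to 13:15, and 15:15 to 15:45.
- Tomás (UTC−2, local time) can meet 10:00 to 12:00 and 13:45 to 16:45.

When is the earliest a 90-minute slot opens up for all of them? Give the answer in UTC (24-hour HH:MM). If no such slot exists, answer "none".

none

Liang → UTC: 12:00–12:30, 13:30–15:30, 17:45–18:15, 20:15–22:00.
Gita → UTC: 16:00–18:30, 19:30–20:15, 20:45–21:45.
Beatriz → UTC: 12:00–12:15, 13:00–13:45, 17:45–19:00.
Dilnoza → UTC: 13:00–15:45, 16:00–22:00.
Bob → UTC: 05:00–06:15, 06:45–07:45, 09:00–09:15, 11:15–11:45.
Tomás → UTC: 12:00–14:00, 15:45–18:45.
Liang ∩ Gita: 17:45–18:15, 20:45–21:45.
Liang ∩ Gita ∩ Beatriz: 17:45–18:15.
Liang ∩ Gita ∩ Beatriz ∩ Dilnoza: 17:45–18:15.
Liang ∩ Gita ∩ Beatriz ∩ Dilnoza ∩ Bob: (none).
Liang ∩ Gita ∩ Beatriz ∩ Dilnoza ∩ Bob ∩ Tomás: (none).
Windows ≥ 90 min: (none).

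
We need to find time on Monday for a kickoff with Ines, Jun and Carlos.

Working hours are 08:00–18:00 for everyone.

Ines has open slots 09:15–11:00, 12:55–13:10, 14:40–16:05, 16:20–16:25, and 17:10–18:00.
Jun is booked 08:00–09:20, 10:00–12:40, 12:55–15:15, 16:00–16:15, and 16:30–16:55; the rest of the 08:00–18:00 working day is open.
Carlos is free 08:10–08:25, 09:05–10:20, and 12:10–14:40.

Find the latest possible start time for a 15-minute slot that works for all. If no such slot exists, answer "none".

09:45

Jun free within 08:00–18:00: 09:20–10:00, 12:40–12:55, 15:15–16:00, 16:15–16:30, 16:55–18:00.
Ines ∩ Jun: 09:20–10:00, 15:15–16:00, 16:20–16:25, 17:10–18:00.
Ines ∩ Jun ∩ Carlos: 09:20–10:00.
Windows ≥ 15 min: 09:20–10:00.
Latest start in the last window 09:20–10:00 is 10:00 − 15 min = 09:45.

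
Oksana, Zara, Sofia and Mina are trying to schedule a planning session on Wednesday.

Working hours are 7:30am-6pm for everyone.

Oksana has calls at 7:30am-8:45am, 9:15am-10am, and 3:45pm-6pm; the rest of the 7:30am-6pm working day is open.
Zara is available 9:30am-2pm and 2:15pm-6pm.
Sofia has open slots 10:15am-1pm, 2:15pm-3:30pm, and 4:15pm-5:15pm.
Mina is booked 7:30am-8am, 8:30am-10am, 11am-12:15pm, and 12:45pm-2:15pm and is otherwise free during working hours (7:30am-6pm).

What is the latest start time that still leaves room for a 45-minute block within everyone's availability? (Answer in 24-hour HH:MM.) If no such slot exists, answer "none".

14:45

Oksana free within 07:30–18:00: 08:45–09:15, 10:00–15:45.
Mina free within 07:30–18:00: 08:00–08:30, 10:00–11:00, 12:15–12:45, 14:15–18:00.
Oksana ∩ Zara: 10:00–14:00, 14:15–15:45.
Oksana ∩ Zara ∩ Sofia: 10:15–13:00, 14:15–15:30.
Oksana ∩ Zara ∩ Sofia ∩ Mina: 10:15–11:00, 12:15–12:45, 14:15–15:30.
Windows ≥ 45 min: 10:15–11:00, 14:15–15:30.
Latest start in the last window 14:15–15:30 is 15:30 − 45 min = 14:45.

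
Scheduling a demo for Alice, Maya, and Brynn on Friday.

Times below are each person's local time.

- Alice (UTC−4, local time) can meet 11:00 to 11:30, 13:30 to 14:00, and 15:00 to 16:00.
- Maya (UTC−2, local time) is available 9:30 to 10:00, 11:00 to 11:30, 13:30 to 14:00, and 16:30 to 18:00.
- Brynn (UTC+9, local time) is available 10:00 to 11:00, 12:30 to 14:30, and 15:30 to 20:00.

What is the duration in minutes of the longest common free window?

0 minutes

Alice → UTC: 15:00–15:30, 17:30–18:00, 19:00–20:00.
Maya → UTC: 11:30–12:00, 13:00–13:30, 15:30–16:00, 18:30–20:00.
Brynn → UTC: 01:00–02:00, 03:30–05:30, 06:30–11:00.
Alice ∩ Maya: 19:00–20:00.
Alice ∩ Maya ∩ Brynn: (none).
No common window.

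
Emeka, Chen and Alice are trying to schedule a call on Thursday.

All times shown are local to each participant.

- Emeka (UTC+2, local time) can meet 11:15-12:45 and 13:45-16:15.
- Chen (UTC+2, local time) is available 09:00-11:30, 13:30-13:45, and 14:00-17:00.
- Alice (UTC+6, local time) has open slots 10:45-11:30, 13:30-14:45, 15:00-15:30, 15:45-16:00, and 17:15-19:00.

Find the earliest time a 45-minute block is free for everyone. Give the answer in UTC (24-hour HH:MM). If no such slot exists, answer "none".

Emeka → UTC: 09:15–10:45, 11:45–14:15.
Chen → UTC: 07:00–09:30, 11:30–11:45, 12:00–15:00.
Alice → UTC: 04:45–05:30, 07:30–08:45, 09:00–09:30, 09:45–10:00, 11:15–13:00.
Emeka ∩ Chen: 09:15–09:30, 12:00–14:15.
Emeka ∩ Chen ∩ Alice: 09:15–09:30, 12:00–13:00.
Windows ≥ 45 min: 12:00–13:00.
Earliest such window starts at 12:00.

12:00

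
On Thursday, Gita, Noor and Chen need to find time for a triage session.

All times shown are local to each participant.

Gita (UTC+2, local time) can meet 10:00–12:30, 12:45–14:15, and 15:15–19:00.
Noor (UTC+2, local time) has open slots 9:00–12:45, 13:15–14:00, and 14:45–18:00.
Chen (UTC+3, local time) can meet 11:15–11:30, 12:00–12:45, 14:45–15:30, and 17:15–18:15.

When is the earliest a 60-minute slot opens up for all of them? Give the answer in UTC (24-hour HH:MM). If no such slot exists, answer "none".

14:15

Gita → UTC: 08:00–10:30, 10:45–12:15, 13:15–17:00.
Noor → UTC: 07:00–10:45, 11:15–12:00, 12:45–16:00.
Chen → UTC: 08:15–08:30, 09:00–09:45, 11:45–12:30, 14:15–15:15.
Gita ∩ Noor: 08:00–10:30, 11:15–12:00, 13:15–16:00.
Gita ∩ Noor ∩ Chen: 08:15–08:30, 09:00–09:45, 11:45–12:00, 14:15–15:15.
Windows ≥ 60 min: 14:15–15:15.
Earliest such window starts at 14:15.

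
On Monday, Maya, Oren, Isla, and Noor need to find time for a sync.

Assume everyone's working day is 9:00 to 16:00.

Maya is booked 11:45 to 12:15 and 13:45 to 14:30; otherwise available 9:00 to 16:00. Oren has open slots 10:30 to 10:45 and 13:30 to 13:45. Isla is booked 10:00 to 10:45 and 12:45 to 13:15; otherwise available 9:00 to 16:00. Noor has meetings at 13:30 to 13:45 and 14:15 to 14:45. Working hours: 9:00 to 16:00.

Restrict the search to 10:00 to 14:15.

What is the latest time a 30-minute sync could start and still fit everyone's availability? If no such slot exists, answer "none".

none

Maya free within 09:00–16:00: 09:00–11:45, 12:15–13:45, 14:30–16:00.
Isla free within 09:00–16:00: 09:00–10:00, 10:45–12:45, 13:15–16:00.
Noor free within 09:00–16:00: 09:00–13:30, 13:45–14:15, 14:45–16:00.
Maya ∩ Oren: 10:30–10:45, 13:30–13:45.
Maya ∩ Oren ∩ Isla: 13:30–13:45.
Maya ∩ Oren ∩ Isla ∩ Noor: (none).
Restricted to 10:00–14:15: (none).
Windows ≥ 30 min: (none).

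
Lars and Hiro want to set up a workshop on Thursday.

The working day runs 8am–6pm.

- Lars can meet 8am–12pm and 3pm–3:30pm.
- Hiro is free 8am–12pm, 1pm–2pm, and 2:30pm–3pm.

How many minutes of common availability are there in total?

Lars ∩ Hiro: 08:00–12:00.
Total common minutes: 240.

240 minutes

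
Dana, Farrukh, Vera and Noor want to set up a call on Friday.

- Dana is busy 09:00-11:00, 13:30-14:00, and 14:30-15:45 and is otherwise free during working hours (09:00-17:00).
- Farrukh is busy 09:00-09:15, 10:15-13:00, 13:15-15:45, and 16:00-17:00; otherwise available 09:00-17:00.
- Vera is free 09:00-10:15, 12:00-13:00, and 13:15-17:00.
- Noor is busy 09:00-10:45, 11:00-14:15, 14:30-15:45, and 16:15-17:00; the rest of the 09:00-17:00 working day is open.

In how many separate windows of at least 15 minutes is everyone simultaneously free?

1

Dana free within 09:00–17:00: 11:00–13:30, 14:00–14:30, 15:45–17:00.
Farrukh free within 09:00–17:00: 09:15–10:15, 13:00–13:15, 15:45–16:00.
Noor free within 09:00–17:00: 10:45–11:00, 14:15–14:30, 15:45–16:15.
Dana ∩ Farrukh: 13:00–13:15, 15:45–16:00.
Dana ∩ Farrukh ∩ Vera: 15:45–16:00.
Dana ∩ Farrukh ∩ Vera ∩ Noor: 15:45–16:00.
Windows ≥ 15 min: 15:45–16:00.
That's 1 window.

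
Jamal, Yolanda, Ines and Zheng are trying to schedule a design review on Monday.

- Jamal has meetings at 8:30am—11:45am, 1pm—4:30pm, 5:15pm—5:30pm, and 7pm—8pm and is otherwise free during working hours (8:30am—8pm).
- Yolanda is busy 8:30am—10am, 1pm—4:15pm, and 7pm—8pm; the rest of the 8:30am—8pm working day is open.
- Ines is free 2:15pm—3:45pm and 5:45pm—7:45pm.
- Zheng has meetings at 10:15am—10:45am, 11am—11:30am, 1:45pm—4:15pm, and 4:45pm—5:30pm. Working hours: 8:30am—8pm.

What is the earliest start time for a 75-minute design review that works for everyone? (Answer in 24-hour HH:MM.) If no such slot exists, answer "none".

17:45

Jamal free within 08:30–20:00: 11:45–13:00, 16:30–17:15, 17:30–19:00.
Yolanda free within 08:30–20:00: 10:00–13:00, 16:15–19:00.
Zheng free within 08:30–20:00: 08:30–10:15, 10:45–11:00, 11:30–13:45, 16:15–16:45, 17:30–20:00.
Jamal ∩ Yolanda: 11:45–13:00, 16:30–17:15, 17:30–19:00.
Jamal ∩ Yolanda ∩ Ines: 17:45–19:00.
Jamal ∩ Yolanda ∩ Ines ∩ Zheng: 17:45–19:00.
Windows ≥ 75 min: 17:45–19:00.
Earliest such window starts at 17:45.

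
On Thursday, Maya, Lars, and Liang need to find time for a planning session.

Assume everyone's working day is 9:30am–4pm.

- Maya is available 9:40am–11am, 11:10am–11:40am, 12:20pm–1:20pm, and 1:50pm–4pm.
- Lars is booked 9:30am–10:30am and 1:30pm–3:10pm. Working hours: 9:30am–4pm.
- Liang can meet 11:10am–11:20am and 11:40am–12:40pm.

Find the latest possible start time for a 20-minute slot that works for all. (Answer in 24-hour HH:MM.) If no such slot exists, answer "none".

Lars free within 09:30–16:00: 10:30–13:30, 15:10–16:00.
Maya ∩ Lars: 10:30–11:00, 11:10–11:40, 12:20–13:20, 15:10–16:00.
Maya ∩ Lars ∩ Liang: 11:10–11:20, 12:20–12:40.
Windows ≥ 20 min: 12:20–12:40.
Latest start in the last window 12:20–12:40 is 12:40 − 20 min = 12:20.

12:20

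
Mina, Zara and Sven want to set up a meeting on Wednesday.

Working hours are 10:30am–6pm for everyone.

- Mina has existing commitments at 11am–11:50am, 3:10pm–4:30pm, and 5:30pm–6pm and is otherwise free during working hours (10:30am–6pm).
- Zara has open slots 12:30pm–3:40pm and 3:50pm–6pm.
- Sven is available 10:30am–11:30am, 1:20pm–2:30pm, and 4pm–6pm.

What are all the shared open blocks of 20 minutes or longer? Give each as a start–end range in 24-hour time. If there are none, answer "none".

Mina free within 10:30–18:00: 10:30–11:00, 11:50–15:10, 16:30–17:30.
Mina ∩ Zara: 12:30–15:10, 16:30–17:30.
Mina ∩ Zara ∩ Sven: 13:20–14:30, 16:30–17:30.
Windows ≥ 20 min: 13:20–14:30, 16:30–17:30.

13:20–14:30, 16:30–17:30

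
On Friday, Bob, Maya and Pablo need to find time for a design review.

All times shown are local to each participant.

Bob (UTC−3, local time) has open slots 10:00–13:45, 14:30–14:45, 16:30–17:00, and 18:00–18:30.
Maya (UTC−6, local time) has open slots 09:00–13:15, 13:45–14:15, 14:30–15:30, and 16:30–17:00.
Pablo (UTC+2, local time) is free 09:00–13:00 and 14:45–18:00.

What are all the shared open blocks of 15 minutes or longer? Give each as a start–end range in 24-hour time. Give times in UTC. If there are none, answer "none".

Bob → UTC: 13:00–16:45, 17:30–17:45, 19:30–20:00, 21:00–21:30.
Maya → UTC: 15:00–19:15, 19:45–20:15, 20:30–21:30, 22:30–23:00.
Pablo → UTC: 07:00–11:00, 12:45–16:00.
Bob ∩ Maya: 15:00–16:45, 17:30–17:45, 19:45–20:00, 21:00–21:30.
Bob ∩ Maya ∩ Pablo: 15:00–16:00.
Windows ≥ 15 min: 15:00–16:00.

15:00–16:00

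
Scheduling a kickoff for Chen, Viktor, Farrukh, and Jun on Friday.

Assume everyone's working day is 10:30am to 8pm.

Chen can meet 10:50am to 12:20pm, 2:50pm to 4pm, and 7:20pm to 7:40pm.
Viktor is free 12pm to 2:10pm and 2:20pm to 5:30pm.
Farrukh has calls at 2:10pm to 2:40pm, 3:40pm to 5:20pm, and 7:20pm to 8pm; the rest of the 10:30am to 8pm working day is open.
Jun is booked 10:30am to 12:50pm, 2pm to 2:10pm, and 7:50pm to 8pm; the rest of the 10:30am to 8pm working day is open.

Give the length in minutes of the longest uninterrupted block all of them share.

50 minutes

Farrukh free within 10:30–20:00: 10:30–14:10, 14:40–15:40, 17:20–19:20.
Jun free within 10:30–20:00: 12:50–14:00, 14:10–19:50.
Chen ∩ Viktor: 12:00–12:20, 14:50–16:00.
Chen ∩ Viktor ∩ Farrukh: 12:00–12:20, 14:50–15:40.
Chen ∩ Viktor ∩ Farrukh ∩ Jun: 14:50–15:40.
Single common window of 50 minutes.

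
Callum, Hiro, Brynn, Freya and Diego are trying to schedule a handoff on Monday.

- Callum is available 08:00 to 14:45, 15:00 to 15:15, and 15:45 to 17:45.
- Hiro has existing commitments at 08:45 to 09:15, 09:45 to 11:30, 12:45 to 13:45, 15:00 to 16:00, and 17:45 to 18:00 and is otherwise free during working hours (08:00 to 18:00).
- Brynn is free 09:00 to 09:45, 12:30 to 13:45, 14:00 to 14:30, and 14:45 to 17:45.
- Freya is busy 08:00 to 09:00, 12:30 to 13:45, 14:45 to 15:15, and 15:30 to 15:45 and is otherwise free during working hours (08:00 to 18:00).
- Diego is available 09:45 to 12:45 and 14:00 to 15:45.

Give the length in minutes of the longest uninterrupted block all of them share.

Hiro free within 08:00–18:00: 08:00–08:45, 09:15–09:45, 11:30–12:45, 13:45–15:00, 16:00–17:45.
Freya free within 08:00–18:00: 09:00–12:30, 13:45–14:45, 15:15–15:30, 15:45–18:00.
Callum ∩ Hiro: 08:00–08:45, 09:15–09:45, 11:30–12:45, 13:45–14:45, 16:00–17:45.
Callum ∩ Hiro ∩ Brynn: 09:15–09:45, 12:30–12:45, 14:00–14:30, 16:00–17:45.
Callum ∩ Hiro ∩ Brynn ∩ Freya: 09:15–09:45, 14:00–14:30, 16:00–17:45.
Callum ∩ Hiro ∩ Brynn ∩ Freya ∩ Diego: 14:00–14:30.
Single common window of 30 minutes.

30 minutes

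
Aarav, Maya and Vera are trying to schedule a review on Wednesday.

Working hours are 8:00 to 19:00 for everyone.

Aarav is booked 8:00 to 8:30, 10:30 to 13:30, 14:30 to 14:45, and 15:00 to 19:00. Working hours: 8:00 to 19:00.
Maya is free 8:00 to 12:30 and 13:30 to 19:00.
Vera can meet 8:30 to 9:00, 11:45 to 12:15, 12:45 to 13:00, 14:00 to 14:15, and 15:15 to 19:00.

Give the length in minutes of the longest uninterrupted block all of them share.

Aarav free within 08:00–19:00: 08:30–10:30, 13:30–14:30, 14:45–15:00.
Aarav ∩ Maya: 08:30–10:30, 13:30–14:30, 14:45–15:00.
Aarav ∩ Maya ∩ Vera: 08:30–09:00, 14:00–14:15.
Common window lengths: 30, 15 min; longest is 30.

30 minutes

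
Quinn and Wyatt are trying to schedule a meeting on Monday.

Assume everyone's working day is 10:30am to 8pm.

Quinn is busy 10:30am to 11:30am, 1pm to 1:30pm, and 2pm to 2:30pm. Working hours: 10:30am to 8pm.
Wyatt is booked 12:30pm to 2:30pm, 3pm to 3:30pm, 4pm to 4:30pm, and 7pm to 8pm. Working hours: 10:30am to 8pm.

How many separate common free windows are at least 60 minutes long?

2

Quinn free within 10:30–20:00: 11:30–13:00, 13:30–14:00, 14:30–20:00.
Wyatt free within 10:30–20:00: 10:30–12:30, 14:30–15:00, 15:30–16:00, 16:30–19:00.
Quinn ∩ Wyatt: 11:30–12:30, 14:30–15:00, 15:30–16:00, 16:30–19:00.
Windows ≥ 60 min: 11:30–12:30, 16:30–19:00.
That's 2 windows.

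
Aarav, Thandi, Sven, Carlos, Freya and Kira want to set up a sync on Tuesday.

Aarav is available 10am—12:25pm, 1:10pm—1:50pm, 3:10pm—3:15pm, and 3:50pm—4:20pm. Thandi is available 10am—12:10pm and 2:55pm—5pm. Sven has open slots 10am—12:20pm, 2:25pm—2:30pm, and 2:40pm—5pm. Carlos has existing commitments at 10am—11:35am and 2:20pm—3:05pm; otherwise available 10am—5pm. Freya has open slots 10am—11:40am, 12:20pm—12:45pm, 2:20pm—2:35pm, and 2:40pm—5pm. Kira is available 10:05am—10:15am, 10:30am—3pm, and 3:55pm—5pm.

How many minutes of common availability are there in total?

Carlos free within 10:00–17:00: 11:35–14:20, 15:05–17:00.
Aarav ∩ Thandi: 10:00–12:10, 15:10–15:15, 15:50–16:20.
Aarav ∩ Thandi ∩ Sven: 10:00–12:10, 15:10–15:15, 15:50–16:20.
Aarav ∩ Thandi ∩ Sven ∩ Carlos: 11:35–12:10, 15:10–15:15, 15:50–16:20.
Aarav ∩ Thandi ∩ Sven ∩ Carlos ∩ Freya: 11:35–11:40, 15:10–15:15, 15:50–16:20.
Aarav ∩ Thandi ∩ Sven ∩ Carlos ∩ Freya ∩ Kira: 11:35–11:40, 15:55–16:20.
Total common minutes: 5 + 25 = 30.

30 minutes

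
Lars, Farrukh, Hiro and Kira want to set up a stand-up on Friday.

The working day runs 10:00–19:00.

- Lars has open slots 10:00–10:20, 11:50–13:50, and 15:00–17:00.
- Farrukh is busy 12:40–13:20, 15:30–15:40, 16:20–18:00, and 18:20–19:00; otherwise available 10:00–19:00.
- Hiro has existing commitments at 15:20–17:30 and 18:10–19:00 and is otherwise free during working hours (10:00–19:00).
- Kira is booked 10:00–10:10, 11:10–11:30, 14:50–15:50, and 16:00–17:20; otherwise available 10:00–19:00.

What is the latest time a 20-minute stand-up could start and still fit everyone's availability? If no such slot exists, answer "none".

13:30

Farrukh free within 10:00–19:00: 10:00–12:40, 13:20–15:30, 15:40–16:20, 18:00–18:20.
Hiro free within 10:00–19:00: 10:00–15:20, 17:30–18:10.
Kira free within 10:00–19:00: 10:10–11:10, 11:30–14:50, 15:50–16:00, 17:20–19:00.
Lars ∩ Farrukh: 10:00–10:20, 11:50–12:40, 13:20–13:50, 15:00–15:30, 15:40–16:20.
Lars ∩ Farrukh ∩ Hiro: 10:00–10:20, 11:50–12:40, 13:20–13:50, 15:00–15:20.
Lars ∩ Farrukh ∩ Hiro ∩ Kira: 10:10–10:20, 11:50–12:40, 13:20–13:50.
Windows ≥ 20 min: 11:50–12:40, 13:20–13:50.
Latest start in the last window 13:20–13:50 is 13:50 − 20 min = 13:30.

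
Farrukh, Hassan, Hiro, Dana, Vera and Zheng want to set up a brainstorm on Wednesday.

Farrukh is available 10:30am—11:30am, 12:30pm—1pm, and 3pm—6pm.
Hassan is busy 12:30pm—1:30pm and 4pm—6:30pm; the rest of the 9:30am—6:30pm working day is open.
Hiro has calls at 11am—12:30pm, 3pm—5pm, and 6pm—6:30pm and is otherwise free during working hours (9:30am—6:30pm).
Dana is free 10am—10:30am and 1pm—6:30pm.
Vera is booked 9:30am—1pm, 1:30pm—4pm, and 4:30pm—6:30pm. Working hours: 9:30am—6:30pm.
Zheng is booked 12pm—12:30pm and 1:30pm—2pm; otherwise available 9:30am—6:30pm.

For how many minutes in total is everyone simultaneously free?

0 minutes

Hassan free within 09:30–18:30: 09:30–12:30, 13:30–16:00.
Hiro free within 09:30–18:30: 09:30–11:00, 12:30–15:00, 17:00–18:00.
Vera free within 09:30–18:30: 13:00–13:30, 16:00–16:30.
Zheng free within 09:30–18:30: 09:30–12:00, 12:30–13:30, 14:00–18:30.
Farrukh ∩ Hassan: 10:30–11:30, 15:00–16:00.
Farrukh ∩ Hassan ∩ Hiro: 10:30–11:00.
Farrukh ∩ Hassan ∩ Hiro ∩ Dana: (none).
Farrukh ∩ Hassan ∩ Hiro ∩ Dana ∩ Vera: (none).
Farrukh ∩ Hassan ∩ Hiro ∩ Dana ∩ Vera ∩ Zheng: (none).
Total common minutes: 0.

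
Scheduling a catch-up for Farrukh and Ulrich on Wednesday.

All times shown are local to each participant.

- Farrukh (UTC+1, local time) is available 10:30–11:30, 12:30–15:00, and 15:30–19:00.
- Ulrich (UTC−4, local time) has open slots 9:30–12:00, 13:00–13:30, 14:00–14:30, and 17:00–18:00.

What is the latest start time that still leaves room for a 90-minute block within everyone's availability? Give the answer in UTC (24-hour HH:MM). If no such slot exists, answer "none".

14:30

Farrukh → UTC: 09:30–10:30, 11:30–14:00, 14:30–18:00.
Ulrich → UTC: 13:30–16:00, 17:00–17:30, 18:00–18:30, 21:00–22:00.
Farrukh ∩ Ulrich: 13:30–14:00, 14:30–16:00, 17:00–17:30.
Windows ≥ 90 min: 14:30–16:00.
Latest start in the last window 14:30–16:00 is 16:00 − 90 min = 14:30.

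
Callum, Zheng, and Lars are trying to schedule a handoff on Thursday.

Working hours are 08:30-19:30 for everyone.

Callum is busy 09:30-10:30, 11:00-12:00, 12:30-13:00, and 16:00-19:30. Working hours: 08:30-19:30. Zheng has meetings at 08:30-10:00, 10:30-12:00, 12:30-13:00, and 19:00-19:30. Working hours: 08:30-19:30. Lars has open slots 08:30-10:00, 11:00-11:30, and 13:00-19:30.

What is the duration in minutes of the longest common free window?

180 minutes

Callum free within 08:30–19:30: 08:30–09:30, 10:30–11:00, 12:00–12:30, 13:00–16:00.
Zheng free within 08:30–19:30: 10:00–10:30, 12:00–12:30, 13:00–19:00.
Callum ∩ Zheng: 12:00–12:30, 13:00–16:00.
Callum ∩ Zheng ∩ Lars: 13:00–16:00.
Single common window of 180 minutes.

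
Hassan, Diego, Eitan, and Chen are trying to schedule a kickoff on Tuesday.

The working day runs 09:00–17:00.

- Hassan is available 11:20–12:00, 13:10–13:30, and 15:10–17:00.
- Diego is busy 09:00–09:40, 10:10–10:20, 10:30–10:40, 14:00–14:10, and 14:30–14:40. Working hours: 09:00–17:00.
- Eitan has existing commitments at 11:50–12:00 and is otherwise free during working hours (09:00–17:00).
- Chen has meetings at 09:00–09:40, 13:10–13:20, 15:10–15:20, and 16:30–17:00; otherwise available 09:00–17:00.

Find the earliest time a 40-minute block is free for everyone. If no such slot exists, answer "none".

15:20

Diego free within 09:00–17:00: 09:40–10:10, 10:20–10:30, 10:40–14:00, 14:10–14:30, 14:40–17:00.
Eitan free within 09:00–17:00: 09:00–11:50, 12:00–17:00.
Chen free within 09:00–17:00: 09:40–13:10, 13:20–15:10, 15:20–16:30.
Hassan ∩ Diego: 11:20–12:00, 13:10–13:30, 15:10–17:00.
Hassan ∩ Diego ∩ Eitan: 11:20–11:50, 13:10–13:30, 15:10–17:00.
Hassan ∩ Diego ∩ Eitan ∩ Chen: 11:20–11:50, 13:20–13:30, 15:20–16:30.
Windows ≥ 40 min: 15:20–16:30.
Earliest such window starts at 15:20.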